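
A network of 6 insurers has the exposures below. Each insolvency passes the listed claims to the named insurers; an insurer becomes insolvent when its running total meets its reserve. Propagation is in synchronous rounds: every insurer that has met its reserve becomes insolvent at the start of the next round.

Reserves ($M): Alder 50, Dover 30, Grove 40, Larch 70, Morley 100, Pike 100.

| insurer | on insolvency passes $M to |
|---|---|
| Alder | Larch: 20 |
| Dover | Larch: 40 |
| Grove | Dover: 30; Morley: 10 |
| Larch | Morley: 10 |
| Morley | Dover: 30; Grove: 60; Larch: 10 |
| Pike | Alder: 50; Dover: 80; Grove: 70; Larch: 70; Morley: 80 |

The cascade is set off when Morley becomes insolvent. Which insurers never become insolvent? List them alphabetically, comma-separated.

Alder, Larch, Pike

Round 1 — Morley becomes insolvent (initial).
  Dover: +30 → 30 ≥ 30
  Grove: +60 → 60 ≥ 40
  Larch: +10 → 10 < 70
Round 2 — Dover, Grove become insolvent.
  Larch: +40 → 50 < 70
No further insolvencies.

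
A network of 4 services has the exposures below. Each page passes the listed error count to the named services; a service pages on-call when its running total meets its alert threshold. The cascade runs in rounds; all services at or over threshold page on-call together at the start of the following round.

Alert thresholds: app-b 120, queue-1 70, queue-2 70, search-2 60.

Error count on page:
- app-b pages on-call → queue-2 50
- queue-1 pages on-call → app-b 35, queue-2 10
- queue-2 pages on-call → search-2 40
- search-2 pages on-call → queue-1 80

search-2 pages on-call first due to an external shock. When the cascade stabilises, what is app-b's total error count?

35

Round 1 — search-2 pages on-call (initial).
  queue-1: +80 → 80 ≥ 70
Round 2 — queue-1 pages on-call.
  app-b: +35 → 35 < 120
  queue-2: +10 → 10 < 70
No further pages.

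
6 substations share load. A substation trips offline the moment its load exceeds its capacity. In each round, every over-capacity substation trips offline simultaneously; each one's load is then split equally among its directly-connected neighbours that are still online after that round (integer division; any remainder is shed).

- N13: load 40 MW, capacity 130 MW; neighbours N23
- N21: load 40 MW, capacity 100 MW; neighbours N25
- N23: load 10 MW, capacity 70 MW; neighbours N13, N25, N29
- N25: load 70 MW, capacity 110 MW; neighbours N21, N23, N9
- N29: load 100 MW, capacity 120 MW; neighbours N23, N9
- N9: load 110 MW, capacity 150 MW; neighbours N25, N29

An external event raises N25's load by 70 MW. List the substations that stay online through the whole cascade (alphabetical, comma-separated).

Round 1 — N25 at 140 > 110. N25 trips offline.
  N25 sheds 140 MW to N21, N23, N9: 46 each (2 lost).
    N21: 40+46 = 86 ≤ 100
    N23: 10+46 = 56 ≤ 70
    N9: 110+46 = 156 > 150
Round 2 — N9 trips offline.
  N9 sheds 156 MW to N29: 156 each.
    N29: 100+156 = 256 > 120
Round 3 — N29 trips offline.
  N29 sheds 256 MW to N23: 256 each.
    N23: 56+256 = 312 > 70
Round 4 — N23 trips offline.
  N23 sheds 312 MW to N13: 312 each.
    N13: 40+312 = 352 > 130
Round 5 — N13 trips offline.
  N13 sheds 352 MW: no online neighbours, lost.
No further trips.

N21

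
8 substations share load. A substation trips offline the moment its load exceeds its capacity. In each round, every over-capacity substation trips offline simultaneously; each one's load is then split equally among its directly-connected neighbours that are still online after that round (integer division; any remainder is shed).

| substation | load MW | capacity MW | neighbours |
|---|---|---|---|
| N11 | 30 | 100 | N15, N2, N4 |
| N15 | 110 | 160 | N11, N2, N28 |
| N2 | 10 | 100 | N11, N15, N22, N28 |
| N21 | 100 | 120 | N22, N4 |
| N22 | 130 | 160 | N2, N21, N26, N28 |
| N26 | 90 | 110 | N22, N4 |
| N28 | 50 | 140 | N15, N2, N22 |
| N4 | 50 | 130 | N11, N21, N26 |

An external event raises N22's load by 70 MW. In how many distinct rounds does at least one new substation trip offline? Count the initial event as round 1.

Round 1 — N22 at 200 > 160. N22 trips offline.
  N22 sheds 200 MW to N2, N21, N26, N28: 50 each.
    N2: 10+50 = 60 ≤ 100
    N21: 100+50 = 150 > 120
    N26: 90+50 = 140 > 110
    N28: 50+50 = 100 ≤ 140
Round 2 — N21, N26 trip offline.
  N21 sheds 150 MW to N4: 150 each.
    N4: 50+150 = 200 > 130
  N26 sheds 140 MW to N4: 140 each.
    N4: 200+140 = 340 > 130
Round 3 — N4 trips offline.
  N4 sheds 340 MW to N11: 340 each.
    N11: 30+340 = 370 > 100
Round 4 — N11 trips offline.
  N11 sheds 370 MW to N15, N2: 185 each.
    N15: 110+185 = 295 > 160
    N2: 60+185 = 245 > 100
Round 5 — N15, N2 trip offline.
  N15 sheds 295 MW to N28: 295 each.
    N28: 100+295 = 395 > 140
  N2 sheds 245 MW to N28: 245 each.
    N28: 395+245 = 640 > 140
Round 6 — N28 trips offline.
  N28 sheds 640 MW: no online neighbours, lost.
No further trips.

6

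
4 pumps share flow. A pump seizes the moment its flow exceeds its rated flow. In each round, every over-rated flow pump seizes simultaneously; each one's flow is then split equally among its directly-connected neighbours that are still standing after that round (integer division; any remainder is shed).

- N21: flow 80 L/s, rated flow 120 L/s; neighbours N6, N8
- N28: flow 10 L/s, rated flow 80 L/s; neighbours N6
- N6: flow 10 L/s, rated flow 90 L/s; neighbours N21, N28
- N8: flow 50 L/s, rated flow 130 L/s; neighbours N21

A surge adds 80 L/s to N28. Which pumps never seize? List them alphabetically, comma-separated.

none

Round 1 — N28 at 90 > 80. N28 seizes.
  N28 sheds 90 L/s to N6: 90 each.
    N6: 10+90 = 100 > 90
Round 2 — N6 seizes.
  N6 sheds 100 L/s to N21: 100 each.
    N21: 80+100 = 180 > 120
Round 3 — N21 seizes.
  N21 sheds 180 L/s to N8: 180 each.
    N8: 50+180 = 230 > 130
Round 4 — N8 seizes.
  N8 sheds 230 L/s: no online neighbours, lost.
No further seizures.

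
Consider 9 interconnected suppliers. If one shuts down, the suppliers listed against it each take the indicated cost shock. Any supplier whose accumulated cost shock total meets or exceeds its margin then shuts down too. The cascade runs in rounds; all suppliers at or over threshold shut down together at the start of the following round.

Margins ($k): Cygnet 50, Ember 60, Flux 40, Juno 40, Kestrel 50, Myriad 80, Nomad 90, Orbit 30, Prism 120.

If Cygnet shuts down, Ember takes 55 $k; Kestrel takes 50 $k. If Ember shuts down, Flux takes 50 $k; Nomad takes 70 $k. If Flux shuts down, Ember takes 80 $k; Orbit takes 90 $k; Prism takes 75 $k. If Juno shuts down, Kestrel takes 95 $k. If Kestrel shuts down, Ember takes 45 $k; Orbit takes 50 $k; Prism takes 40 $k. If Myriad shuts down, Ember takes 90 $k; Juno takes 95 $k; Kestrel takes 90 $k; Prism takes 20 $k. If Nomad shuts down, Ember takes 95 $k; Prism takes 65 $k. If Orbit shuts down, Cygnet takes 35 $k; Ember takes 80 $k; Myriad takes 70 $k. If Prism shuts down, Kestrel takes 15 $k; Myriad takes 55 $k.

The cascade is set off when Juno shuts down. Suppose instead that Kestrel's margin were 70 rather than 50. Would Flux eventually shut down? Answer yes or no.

yes

With Kestrel's margin at 70:
Round 1 — Juno shuts down (initial).
  Kestrel: +95 → 95 ≥ 70
Round 2 — Kestrel shuts down.
  Ember: +45 → 45 < 60
  Orbit: +50 → 50 ≥ 30
  Prism: +40 → 40 < 120
Round 3 — Orbit shuts down.
  Cygnet: +35 → 35 < 50
  Ember: +80 → 125 ≥ 60
  Myriad: +70 → 70 < 80
Round 4 — Ember shuts down.
  Flux: +50 → 50 ≥ 40
  Nomad: +70 → 70 < 90
Round 5 — Flux shuts down.
  Prism: +75 → 115 < 120
No further shutdowns.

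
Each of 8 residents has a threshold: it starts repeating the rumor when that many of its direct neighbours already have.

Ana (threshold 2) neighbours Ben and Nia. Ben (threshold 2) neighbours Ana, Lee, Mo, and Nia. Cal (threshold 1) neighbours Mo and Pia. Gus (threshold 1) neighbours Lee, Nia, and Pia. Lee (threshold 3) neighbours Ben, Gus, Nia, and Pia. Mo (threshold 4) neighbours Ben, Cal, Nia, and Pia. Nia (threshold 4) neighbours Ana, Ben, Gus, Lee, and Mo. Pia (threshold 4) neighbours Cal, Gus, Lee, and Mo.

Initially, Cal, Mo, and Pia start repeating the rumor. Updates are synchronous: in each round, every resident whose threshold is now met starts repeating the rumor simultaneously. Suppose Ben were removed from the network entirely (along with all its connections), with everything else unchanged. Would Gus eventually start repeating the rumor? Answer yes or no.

yes

With Ben removed:
Round 1 — Cal, Mo, Pia start repeating the rumor (initial).
Round 2 — checking thresholds:
  Gus: 1 of 3 neighbours ≥ 1, starts repeating the rumor.
  Lee: 1 of 3 neighbours < 3, below threshold.
  Nia: 1 of 4 neighbours < 4, below threshold.
Round 3 — no new spreads; cascade stops.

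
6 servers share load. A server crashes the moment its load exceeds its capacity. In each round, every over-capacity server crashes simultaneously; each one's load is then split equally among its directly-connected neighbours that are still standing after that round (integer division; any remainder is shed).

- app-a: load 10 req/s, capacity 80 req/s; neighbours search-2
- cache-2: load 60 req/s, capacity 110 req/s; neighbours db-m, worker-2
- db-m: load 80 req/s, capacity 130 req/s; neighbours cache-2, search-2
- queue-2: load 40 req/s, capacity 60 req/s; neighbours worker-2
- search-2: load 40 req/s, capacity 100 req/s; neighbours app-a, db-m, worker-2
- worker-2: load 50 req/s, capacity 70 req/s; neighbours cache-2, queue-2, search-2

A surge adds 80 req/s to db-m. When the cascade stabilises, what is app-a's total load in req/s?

70

Round 1 — db-m at 160 > 130. db-m crashes.
  db-m sheds 160 req/s to cache-2, search-2: 80 each.
    cache-2: 60+80 = 140 > 110
    search-2: 40+80 = 120 > 100
Round 2 — cache-2, search-2 crash.
  cache-2 sheds 140 req/s to worker-2: 140 each.
    worker-2: 50+140 = 190 > 70
  search-2 sheds 120 req/s to app-a, worker-2: 60 each.
    app-a: 10+60 = 70 ≤ 80
    worker-2: 190+60 = 250 > 70
Round 3 — worker-2 crashes.
  worker-2 sheds 250 req/s to queue-2: 250 each.
    queue-2: 40+250 = 290 > 60
Round 4 — queue-2 crashes.
  queue-2 sheds 290 req/s: no online neighbours, lost.
No further crashes.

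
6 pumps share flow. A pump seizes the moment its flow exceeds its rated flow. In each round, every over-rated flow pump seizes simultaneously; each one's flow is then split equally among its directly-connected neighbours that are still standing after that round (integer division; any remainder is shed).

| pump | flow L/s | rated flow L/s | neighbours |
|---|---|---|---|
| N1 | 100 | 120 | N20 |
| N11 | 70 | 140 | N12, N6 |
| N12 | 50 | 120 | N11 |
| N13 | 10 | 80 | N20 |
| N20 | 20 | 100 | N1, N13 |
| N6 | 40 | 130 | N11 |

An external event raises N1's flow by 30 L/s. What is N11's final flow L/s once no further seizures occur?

70

Round 1 — N1 at 130 > 120. N1 seizes.
  N1 sheds 130 L/s to N20: 130 each.
    N20: 20+130 = 150 > 100
Round 2 — N20 seizes.
  N20 sheds 150 L/s to N13: 150 each.
    N13: 10+150 = 160 > 80
Round 3 — N13 seizes.
  N13 sheds 160 L/s: no online neighbours, lost.
No further seizures.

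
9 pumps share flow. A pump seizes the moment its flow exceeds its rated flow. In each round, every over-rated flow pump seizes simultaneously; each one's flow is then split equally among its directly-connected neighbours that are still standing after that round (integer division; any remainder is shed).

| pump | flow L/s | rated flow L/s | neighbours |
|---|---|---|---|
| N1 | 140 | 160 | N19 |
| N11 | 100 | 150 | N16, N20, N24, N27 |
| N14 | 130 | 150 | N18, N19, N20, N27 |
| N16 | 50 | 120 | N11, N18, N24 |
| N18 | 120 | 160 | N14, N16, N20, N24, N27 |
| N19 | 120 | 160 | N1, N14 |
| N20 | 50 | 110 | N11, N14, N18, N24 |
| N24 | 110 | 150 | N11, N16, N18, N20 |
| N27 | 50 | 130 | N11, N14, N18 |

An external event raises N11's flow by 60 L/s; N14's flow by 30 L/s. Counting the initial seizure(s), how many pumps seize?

7

Round 1 — N11 at 160 > 150; N14 at 160 > 150. N11, N14 seize.
  N11 sheds 160 L/s to N16, N20, N24, N27: 40 each.
    N16: 50+40 = 90 ≤ 120
    N20: 50+40 = 90 ≤ 110
    N24: 110+40 = 150 ≤ 150
    N27: 50+40 = 90 ≤ 130
  N14 sheds 160 L/s to N18, N19, N20, N27: 40 each.
    N18: 120+40 = 160 ≤ 160
    N19: 120+40 = 160 ≤ 160
    N20: 90+40 = 130 > 110
    N27: 90+40 = 130 ≤ 130
Round 2 — N20 seizes.
  N20 sheds 130 L/s to N18, N24: 65 each.
    N18: 160+65 = 225 > 160
    N24: 150+65 = 215 > 150
Round 3 — N18, N24 seize.
  N18 sheds 225 L/s to N16, N27: 112 each (1 lost).
    N16: 90+112 = 202 > 120
    N27: 130+112 = 242 > 130
  N24 sheds 215 L/s to N16: 215 each.
    N16: 202+215 = 417 > 120
Round 4 — N16, N27 seize.
  N16 sheds 417 L/s: no online neighbours, lost.
  N27 sheds 242 L/s: no online neighbours, lost.
No further seizures.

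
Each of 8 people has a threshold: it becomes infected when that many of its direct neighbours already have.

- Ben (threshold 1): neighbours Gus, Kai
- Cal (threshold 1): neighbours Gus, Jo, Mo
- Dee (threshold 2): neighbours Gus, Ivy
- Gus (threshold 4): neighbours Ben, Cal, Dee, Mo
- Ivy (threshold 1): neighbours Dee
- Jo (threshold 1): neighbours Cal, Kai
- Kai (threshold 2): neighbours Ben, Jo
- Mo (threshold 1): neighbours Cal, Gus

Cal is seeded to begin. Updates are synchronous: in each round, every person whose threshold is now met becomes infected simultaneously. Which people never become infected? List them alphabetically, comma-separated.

Round 1 — Cal becomes infected (initial).
Round 2 — checking thresholds:
  Gus: 1 of 4 neighbours < 4, not yet.
  Jo: 1 of 2 neighbours ≥ 1, becomes infected.
  Mo: 1 of 2 neighbours ≥ 1, becomes infected.
Round 3 — no new infections; cascade stops.

Ben, Dee, Gus, Ivy, Kai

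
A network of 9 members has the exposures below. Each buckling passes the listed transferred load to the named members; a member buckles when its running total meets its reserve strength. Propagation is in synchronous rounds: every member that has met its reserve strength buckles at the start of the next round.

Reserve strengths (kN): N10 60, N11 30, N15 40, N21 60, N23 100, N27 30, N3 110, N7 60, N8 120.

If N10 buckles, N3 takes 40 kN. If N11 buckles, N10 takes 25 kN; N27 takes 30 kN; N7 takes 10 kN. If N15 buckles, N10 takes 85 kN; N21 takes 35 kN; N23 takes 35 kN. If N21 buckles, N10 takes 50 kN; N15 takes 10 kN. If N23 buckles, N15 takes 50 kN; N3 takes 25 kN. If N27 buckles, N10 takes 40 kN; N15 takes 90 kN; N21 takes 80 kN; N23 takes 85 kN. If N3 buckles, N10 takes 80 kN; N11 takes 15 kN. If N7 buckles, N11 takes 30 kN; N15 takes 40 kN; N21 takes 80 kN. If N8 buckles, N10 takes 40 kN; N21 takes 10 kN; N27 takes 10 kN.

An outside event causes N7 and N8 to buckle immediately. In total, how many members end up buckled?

8

Round 1 — N7, N8 buckle (initial).
  N10: +40 → 40 < 60
  N11: +30 → 30 ≥ 30
  N15: +40 → 40 ≥ 40
  N21: +80+10 → 90 ≥ 60
  N27: +10 → 10 < 30
Round 2 — N11, N15, N21 buckle.
  N10: +25+85+50 → 200 ≥ 60
  N23: +35 → 35 < 100
  N27: +30 → 40 ≥ 30
Round 3 — N10, N27 buckle.
  N23: +85 → 120 ≥ 100
  N3: +40 → 40 < 110
Round 4 — N23 buckles.
  N3: +25 → 65 < 110
No further bucklings.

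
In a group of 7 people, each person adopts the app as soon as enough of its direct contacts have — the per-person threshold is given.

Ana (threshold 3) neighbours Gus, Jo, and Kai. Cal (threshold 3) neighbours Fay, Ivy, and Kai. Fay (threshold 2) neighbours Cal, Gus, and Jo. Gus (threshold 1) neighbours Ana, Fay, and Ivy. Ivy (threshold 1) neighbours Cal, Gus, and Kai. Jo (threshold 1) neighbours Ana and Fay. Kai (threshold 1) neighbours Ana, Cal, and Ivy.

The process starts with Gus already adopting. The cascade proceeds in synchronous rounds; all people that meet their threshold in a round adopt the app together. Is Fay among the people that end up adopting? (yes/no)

Round 1 — Gus adopts the app (initial).
Round 2 — checking thresholds:
  Ana: 1 of 3 neighbours < 3, below threshold.
  Fay: 1 of 3 neighbours < 2, below threshold.
  Ivy: 1 of 3 neighbours ≥ 1, adopts the app.
Round 3 — checking thresholds:
  Ana: 1 of 3 neighbours < 3, below threshold.
  Cal: 1 of 3 neighbours < 3, below threshold.
  Fay: 1 of 3 neighbours < 2, below threshold.
  Kai: 1 of 3 neighbours ≥ 1, adopts the app.
Round 4 — no new adoptions; cascade stops.

no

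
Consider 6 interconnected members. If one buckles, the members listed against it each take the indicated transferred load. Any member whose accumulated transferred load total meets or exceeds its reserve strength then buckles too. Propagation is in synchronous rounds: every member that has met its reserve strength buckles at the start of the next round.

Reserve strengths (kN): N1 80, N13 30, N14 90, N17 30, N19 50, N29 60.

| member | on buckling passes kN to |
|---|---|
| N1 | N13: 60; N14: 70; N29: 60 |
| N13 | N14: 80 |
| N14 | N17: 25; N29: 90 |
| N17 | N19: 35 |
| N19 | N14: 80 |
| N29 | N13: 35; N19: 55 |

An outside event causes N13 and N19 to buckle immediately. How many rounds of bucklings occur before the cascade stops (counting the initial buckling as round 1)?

Round 1 — N13, N19 buckle (initial).
  N14: +80+80 → 160 ≥ 90
Round 2 — N14 buckles.
  N17: +25 → 25 < 30
  N29: +90 → 90 ≥ 60
Round 3 — N29 buckles.
No further bucklings.

3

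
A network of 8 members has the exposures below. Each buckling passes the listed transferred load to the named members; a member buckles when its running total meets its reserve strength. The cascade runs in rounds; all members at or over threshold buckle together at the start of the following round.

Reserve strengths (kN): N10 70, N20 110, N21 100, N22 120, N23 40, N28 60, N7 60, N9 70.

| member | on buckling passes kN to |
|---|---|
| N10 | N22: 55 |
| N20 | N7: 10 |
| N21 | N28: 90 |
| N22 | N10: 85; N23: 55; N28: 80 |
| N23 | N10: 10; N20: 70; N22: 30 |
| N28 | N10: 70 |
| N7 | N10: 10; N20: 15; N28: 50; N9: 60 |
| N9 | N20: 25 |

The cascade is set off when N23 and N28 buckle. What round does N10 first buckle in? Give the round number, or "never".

Round 1 — N23, N28 buckle (initial).
  N10: +10+70 → 80 ≥ 70
  N20: +70 → 70 < 110
  N22: +30 → 30 < 120
Round 2 — N10 buckles.
  N22: +55 → 85 < 120
No further bucklings.

2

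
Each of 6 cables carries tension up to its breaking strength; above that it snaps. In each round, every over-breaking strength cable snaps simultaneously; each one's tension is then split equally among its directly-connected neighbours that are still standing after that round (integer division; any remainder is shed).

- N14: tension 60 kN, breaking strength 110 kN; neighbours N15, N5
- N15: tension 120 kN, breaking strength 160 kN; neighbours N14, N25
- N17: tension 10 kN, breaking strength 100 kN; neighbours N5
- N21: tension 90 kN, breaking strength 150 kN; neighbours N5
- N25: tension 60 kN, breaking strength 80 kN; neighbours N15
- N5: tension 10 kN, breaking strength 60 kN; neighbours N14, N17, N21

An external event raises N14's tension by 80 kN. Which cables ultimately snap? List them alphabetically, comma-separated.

Round 1 — N14 at 140 > 110. N14 snaps.
  N14 sheds 140 kN to N15, N5: 70 each.
    N15: 120+70 = 190 > 160
    N5: 10+70 = 80 > 60
Round 2 — N15, N5 snap.
  N15 sheds 190 kN to N25: 190 each.
    N25: 60+190 = 250 > 80
  N5 sheds 80 kN to N17, N21: 40 each.
    N17: 10+40 = 50 ≤ 100
    N21: 90+40 = 130 ≤ 150
Round 3 — N25 snaps.
  N25 sheds 250 kN: no online neighbours, lost.
No further breaks.

N14, N15, N25, N5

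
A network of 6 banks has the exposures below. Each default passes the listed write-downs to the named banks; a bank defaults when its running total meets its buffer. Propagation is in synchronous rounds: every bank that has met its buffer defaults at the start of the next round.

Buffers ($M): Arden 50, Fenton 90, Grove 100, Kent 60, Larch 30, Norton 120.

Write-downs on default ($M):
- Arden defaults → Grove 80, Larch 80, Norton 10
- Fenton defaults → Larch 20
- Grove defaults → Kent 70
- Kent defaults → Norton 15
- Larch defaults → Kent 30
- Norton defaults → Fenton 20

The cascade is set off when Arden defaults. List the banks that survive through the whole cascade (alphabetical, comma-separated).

Fenton, Grove, Kent, Norton

Round 1 — Arden defaults (initial).
  Grove: +80 → 80 < 100
  Larch: +80 → 80 ≥ 30
  Norton: +10 → 10 < 120
Round 2 — Larch defaults.
  Kent: +30 → 30 < 60
No further defaults.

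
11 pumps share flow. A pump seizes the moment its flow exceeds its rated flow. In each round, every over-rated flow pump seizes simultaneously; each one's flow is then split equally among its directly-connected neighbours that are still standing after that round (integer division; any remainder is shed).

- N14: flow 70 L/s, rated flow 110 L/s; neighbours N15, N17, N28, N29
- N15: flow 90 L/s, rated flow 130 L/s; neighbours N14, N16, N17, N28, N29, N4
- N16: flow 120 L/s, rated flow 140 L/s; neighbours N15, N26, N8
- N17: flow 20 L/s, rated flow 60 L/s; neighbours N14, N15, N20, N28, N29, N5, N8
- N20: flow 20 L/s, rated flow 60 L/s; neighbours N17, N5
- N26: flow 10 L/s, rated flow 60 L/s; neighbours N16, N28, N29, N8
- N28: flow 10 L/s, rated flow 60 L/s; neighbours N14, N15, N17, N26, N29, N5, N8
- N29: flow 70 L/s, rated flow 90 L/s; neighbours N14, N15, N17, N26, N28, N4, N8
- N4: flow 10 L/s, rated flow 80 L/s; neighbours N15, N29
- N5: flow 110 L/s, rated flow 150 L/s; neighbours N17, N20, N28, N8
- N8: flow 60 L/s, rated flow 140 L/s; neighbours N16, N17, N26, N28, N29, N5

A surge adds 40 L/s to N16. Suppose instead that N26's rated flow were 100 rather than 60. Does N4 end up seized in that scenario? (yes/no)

no

With N26's rated flow at 100:
Round 1 — N16 at 160 > 140. N16 seizes.
  N16 sheds 160 L/s to N15, N26, N8: 53 each (1 lost).
    N15: 90+53 = 143 > 130
    N26: 10+53 = 63 ≤ 100
    N8: 60+53 = 113 ≤ 140
Round 2 — N15 seizes.
  N15 sheds 143 L/s to N14, N17, N28, N29, N4: 28 each (3 lost).
    N14: 70+28 = 98 ≤ 110
    N17: 20+28 = 48 ≤ 60
    N28: 10+28 = 38 ≤ 60
    N29: 70+28 = 98 > 90
    N4: 10+28 = 38 ≤ 80
Round 3 — N29 seizes.
  N29 sheds 98 L/s to N14, N17, N26, N28, N4, N8: 16 each (2 lost).
    N14: 98+16 = 114 > 110
    N17: 48+16 = 64 > 60
    N26: 63+16 = 79 ≤ 100
    N28: 38+16 = 54 ≤ 60
    N4: 38+16 = 54 ≤ 80
    N8: 113+16 = 129 ≤ 140
Round 4 — N14, N17 seize.
  N14 sheds 114 L/s to N28: 114 each.
    N28: 54+114 = 168 > 60
  N17 sheds 64 L/s to N20, N28, N5, N8: 16 each.
    N20: 20+16 = 36 ≤ 60
    N28: 168+16 = 184 > 60
    N5: 110+16 = 126 ≤ 150
    N8: 129+16 = 145 > 140
Round 5 — N28, N8 seize.
  N28 sheds 184 L/s to N26, N5: 92 each.
    N26: 79+92 = 171 > 100
    N5: 126+92 = 218 > 150
  N8 sheds 145 L/s to N26, N5: 72 each (1 lost).
    N26: 171+72 = 243 > 100
    N5: 218+72 = 290 > 150
Round 6 — N26, N5 seize.
  N26 sheds 243 L/s: no online neighbours, lost.
  N5 sheds 290 L/s to N20: 290 each.
    N20: 36+290 = 326 > 60
Round 7 — N20 seizes.
  N20 sheds 326 L/s: no online neighbours, lost.
No further seizures.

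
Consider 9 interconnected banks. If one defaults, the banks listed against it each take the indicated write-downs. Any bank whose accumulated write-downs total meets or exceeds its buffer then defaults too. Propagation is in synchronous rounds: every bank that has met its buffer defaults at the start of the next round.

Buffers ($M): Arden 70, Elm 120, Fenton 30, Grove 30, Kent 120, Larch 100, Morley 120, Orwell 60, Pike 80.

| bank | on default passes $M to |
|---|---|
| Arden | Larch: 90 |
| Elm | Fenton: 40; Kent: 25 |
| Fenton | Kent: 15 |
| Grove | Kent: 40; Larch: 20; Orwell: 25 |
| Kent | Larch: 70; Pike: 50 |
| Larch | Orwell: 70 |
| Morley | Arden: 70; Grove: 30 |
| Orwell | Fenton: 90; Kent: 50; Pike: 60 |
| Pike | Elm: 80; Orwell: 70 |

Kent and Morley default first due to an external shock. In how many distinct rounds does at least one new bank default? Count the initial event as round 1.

Round 1 — Kent, Morley default (initial).
  Arden: +70 → 70 ≥ 70
  Grove: +30 → 30 ≥ 30
  Larch: +70 → 70 < 100
  Pike: +50 → 50 < 80
Round 2 — Arden, Grove default.
  Larch: +90+20 → 180 ≥ 100
  Orwell: +25 → 25 < 60
Round 3 — Larch defaults.
  Orwell: +70 → 95 ≥ 60
Round 4 — Orwell defaults.
  Fenton: +90 → 90 ≥ 30
  Pike: +60 → 110 ≥ 80
Round 5 — Fenton, Pike default.
  Elm: +80 → 80 < 120
No further defaults.

5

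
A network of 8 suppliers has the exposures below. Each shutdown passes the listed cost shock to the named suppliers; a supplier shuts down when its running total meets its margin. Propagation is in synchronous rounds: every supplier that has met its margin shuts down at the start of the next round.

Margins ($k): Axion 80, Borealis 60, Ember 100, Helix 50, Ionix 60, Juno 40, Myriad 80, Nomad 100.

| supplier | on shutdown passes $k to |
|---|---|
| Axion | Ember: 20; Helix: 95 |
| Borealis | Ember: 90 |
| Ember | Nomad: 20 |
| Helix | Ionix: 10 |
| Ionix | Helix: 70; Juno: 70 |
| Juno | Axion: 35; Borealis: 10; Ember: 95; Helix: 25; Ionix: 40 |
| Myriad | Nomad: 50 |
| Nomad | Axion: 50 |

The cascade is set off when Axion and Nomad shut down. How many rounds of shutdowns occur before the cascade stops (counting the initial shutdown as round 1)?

Round 1 — Axion, Nomad shut down (initial).
  Ember: +20 → 20 < 100
  Helix: +95 → 95 ≥ 50
Round 2 — Helix shuts down.
  Ionix: +10 → 10 < 60
No further shutdowns.

2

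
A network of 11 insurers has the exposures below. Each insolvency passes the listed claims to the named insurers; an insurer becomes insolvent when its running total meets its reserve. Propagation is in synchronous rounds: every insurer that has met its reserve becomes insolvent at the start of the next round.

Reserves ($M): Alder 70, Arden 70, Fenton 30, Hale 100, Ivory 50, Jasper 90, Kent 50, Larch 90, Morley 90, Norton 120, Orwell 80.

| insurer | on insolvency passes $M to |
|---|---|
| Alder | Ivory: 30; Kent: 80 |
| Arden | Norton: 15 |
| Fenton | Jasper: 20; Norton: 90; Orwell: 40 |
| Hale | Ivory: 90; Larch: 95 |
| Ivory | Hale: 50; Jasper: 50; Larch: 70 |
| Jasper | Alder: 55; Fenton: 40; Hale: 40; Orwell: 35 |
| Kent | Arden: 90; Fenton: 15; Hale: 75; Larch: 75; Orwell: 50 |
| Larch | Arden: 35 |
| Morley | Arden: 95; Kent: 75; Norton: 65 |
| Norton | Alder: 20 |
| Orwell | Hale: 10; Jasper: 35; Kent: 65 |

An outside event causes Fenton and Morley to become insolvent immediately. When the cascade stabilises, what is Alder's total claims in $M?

Round 1 — Fenton, Morley become insolvent (initial).
  Arden: +95 → 95 ≥ 70
  Jasper: +20 → 20 < 90
  Kent: +75 → 75 ≥ 50
  Norton: +90+65 → 155 ≥ 120
  Orwell: +40 → 40 < 80
Round 2 — Arden, Kent, Norton become insolvent.
  Alder: +20 → 20 < 70
  Hale: +75 → 75 < 100
  Larch: +75 → 75 < 90
  Orwell: +50 → 90 ≥ 80
Round 3 — Orwell becomes insolvent.
  Hale: +10 → 85 < 100
  Jasper: +35 → 55 < 90
No further insolvencies.

20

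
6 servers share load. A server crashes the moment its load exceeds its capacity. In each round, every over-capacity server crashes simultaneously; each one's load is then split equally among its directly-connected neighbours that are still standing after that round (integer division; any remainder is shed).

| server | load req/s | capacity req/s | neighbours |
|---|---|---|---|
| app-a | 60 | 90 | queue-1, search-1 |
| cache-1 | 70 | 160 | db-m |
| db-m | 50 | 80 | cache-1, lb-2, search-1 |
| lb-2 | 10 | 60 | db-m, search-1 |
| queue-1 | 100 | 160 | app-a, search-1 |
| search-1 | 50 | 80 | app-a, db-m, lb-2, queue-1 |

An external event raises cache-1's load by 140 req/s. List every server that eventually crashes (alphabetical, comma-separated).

Round 1 — cache-1 at 210 > 160. cache-1 crashes.
  cache-1 sheds 210 req/s to db-m: 210 each.
    db-m: 50+210 = 260 > 80
Round 2 — db-m crashes.
  db-m sheds 260 req/s to lb-2, search-1: 130 each.
    lb-2: 10+130 = 140 > 60
    search-1: 50+130 = 180 > 80
Round 3 — lb-2, search-1 crash.
  lb-2 sheds 140 req/s: no online neighbours, lost.
  search-1 sheds 180 req/s to app-a, queue-1: 90 each.
    app-a: 60+90 = 150 > 90
    queue-1: 100+90 = 190 > 160
Round 4 — app-a, queue-1 crash.
  app-a sheds 150 req/s: no online neighbours, lost.
  queue-1 sheds 190 req/s: no online neighbours, lost.
No further crashes.

app-a, cache-1, db-m, lb-2, queue-1, search-1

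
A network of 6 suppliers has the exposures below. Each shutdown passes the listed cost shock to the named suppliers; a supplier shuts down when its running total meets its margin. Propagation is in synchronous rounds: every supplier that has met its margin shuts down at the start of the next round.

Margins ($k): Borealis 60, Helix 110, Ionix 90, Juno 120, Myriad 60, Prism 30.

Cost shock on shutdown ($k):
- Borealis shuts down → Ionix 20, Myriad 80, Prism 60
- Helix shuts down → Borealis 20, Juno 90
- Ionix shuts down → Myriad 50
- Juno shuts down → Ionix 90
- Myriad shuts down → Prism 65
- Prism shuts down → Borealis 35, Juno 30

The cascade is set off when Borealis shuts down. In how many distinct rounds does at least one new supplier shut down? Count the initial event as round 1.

2

Round 1 — Borealis shuts down (initial).
  Ionix: +20 → 20 < 90
  Myriad: +80 → 80 ≥ 60
  Prism: +60 → 60 ≥ 30
Round 2 — Myriad, Prism shut down.
  Juno: +30 → 30 < 120
No further shutdowns.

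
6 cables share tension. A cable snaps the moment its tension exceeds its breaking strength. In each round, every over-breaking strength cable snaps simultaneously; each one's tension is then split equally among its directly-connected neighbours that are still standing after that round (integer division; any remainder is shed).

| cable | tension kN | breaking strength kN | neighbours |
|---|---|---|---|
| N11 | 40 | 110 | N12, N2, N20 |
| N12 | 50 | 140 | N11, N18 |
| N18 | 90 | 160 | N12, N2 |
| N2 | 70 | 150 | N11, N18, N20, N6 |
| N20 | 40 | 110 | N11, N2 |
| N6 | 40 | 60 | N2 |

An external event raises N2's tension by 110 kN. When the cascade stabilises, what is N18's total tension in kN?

135

Round 1 — N2 at 180 > 150. N2 snaps.
  N2 sheds 180 kN to N11, N18, N20, N6: 45 each.
    N11: 40+45 = 85 ≤ 110
    N18: 90+45 = 135 ≤ 160
    N20: 40+45 = 85 ≤ 110
    N6: 40+45 = 85 > 60
Round 2 — N6 snaps.
  N6 sheds 85 kN: no online neighbours, lost.
No further breaks.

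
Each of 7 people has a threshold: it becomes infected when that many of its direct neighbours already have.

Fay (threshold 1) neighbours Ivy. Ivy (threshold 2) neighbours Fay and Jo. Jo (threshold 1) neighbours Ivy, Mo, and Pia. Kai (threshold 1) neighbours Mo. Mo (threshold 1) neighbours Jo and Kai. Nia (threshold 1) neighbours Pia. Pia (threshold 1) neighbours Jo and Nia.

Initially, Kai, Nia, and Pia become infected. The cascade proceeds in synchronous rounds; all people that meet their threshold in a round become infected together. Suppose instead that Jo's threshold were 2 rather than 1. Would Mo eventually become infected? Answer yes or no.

With Jo's threshold at 2:
Round 1 — Kai, Nia, Pia become infected (initial).
Round 2 — checking thresholds:
  Jo: 1 of 3 neighbours < 2, below threshold.
  Mo: 1 of 2 neighbours ≥ 1, becomes infected.
Round 3 — checking thresholds:
  Jo: 2 of 3 neighbours ≥ 2, becomes infected.
Round 4 — no new infections; cascade stops.

yes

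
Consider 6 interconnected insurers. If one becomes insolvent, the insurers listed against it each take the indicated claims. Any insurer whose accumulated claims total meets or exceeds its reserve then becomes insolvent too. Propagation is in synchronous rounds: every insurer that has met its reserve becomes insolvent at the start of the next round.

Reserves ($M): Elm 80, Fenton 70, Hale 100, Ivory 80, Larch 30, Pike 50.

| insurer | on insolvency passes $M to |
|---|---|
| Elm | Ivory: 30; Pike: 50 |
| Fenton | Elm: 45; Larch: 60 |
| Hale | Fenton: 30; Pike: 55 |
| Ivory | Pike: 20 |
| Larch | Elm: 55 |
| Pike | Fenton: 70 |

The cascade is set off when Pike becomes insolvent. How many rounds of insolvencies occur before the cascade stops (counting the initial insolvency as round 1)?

4

Round 1 — Pike becomes insolvent (initial).
  Fenton: +70 → 70 ≥ 70
Round 2 — Fenton becomes insolvent.
  Elm: +45 → 45 < 80
  Larch: +60 → 60 ≥ 30
Round 3 — Larch becomes insolvent.
  Elm: +55 → 100 ≥ 80
Round 4 — Elm becomes insolvent.
  Ivory: +30 → 30 < 80
No further insolvencies.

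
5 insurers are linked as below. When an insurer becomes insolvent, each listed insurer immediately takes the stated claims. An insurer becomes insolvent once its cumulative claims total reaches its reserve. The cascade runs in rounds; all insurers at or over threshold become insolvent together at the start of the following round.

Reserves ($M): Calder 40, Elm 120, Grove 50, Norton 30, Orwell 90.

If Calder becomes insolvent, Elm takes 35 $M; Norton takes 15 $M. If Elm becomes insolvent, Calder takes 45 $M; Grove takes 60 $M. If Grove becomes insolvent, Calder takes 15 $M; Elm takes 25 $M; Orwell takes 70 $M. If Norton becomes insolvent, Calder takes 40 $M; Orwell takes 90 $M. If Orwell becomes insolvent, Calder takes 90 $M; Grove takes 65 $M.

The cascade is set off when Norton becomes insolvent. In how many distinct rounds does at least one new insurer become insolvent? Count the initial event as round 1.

3

Round 1 — Norton becomes insolvent (initial).
  Calder: +40 → 40 ≥ 40
  Orwell: +90 → 90 ≥ 90
Round 2 — Calder, Orwell become insolvent.
  Elm: +35 → 35 < 120
  Grove: +65 → 65 ≥ 50
Round 3 — Grove becomes insolvent.
  Elm: +25 → 60 < 120
No further insolvencies.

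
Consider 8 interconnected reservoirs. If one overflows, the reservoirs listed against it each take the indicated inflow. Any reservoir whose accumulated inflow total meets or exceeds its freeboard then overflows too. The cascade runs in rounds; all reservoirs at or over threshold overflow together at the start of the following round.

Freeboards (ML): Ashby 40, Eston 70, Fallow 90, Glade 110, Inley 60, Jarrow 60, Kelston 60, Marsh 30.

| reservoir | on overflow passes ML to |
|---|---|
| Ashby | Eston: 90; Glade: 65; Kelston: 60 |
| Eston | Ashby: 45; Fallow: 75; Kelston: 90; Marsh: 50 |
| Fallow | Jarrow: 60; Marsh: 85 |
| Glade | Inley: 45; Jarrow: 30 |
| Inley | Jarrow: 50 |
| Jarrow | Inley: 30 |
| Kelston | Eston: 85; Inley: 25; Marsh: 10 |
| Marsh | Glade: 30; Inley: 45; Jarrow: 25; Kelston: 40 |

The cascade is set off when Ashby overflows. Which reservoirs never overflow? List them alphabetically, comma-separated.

Fallow, Glade

Round 1 — Ashby overflows (initial).
  Eston: +90 → 90 ≥ 70
  Glade: +65 → 65 < 110
  Kelston: +60 → 60 ≥ 60
Round 2 — Eston, Kelston overflow.
  Fallow: +75 → 75 < 90
  Inley: +25 → 25 < 60
  Marsh: +50+10 → 60 ≥ 30
Round 3 — Marsh overflows.
  Glade: +30 → 95 < 110
  Inley: +45 → 70 ≥ 60
  Jarrow: +25 → 25 < 60
Round 4 — Inley overflows.
  Jarrow: +50 → 75 ≥ 60
Round 5 — Jarrow overflows.
No further overflows.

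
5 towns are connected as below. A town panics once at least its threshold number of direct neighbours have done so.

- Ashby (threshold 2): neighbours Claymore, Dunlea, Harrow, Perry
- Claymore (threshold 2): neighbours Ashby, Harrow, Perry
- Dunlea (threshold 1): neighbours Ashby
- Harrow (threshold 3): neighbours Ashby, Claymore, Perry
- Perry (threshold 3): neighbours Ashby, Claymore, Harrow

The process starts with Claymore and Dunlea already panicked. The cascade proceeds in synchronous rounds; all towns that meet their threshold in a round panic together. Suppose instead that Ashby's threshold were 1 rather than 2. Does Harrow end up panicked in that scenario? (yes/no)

With Ashby's threshold at 1:
Round 1 — Claymore, Dunlea panic (initial).
Round 2 — checking thresholds:
  Ashby: 2 of 4 neighbours ≥ 1, panics.
  Harrow: 1 of 3 neighbours < 3, not yet.
  Perry: 1 of 3 neighbours < 3, not yet.
Round 3 — no new panics; cascade stops.

no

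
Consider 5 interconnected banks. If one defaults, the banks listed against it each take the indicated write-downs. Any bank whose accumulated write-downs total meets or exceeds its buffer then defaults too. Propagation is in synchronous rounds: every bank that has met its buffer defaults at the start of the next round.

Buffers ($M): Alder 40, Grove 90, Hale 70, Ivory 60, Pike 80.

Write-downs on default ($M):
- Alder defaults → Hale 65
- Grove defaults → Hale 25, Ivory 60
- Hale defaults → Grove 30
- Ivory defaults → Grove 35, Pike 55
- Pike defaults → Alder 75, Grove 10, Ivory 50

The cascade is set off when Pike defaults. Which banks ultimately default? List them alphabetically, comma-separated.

Round 1 — Pike defaults (initial).
  Alder: +75 → 75 ≥ 40
  Grove: +10 → 10 < 90
  Ivory: +50 → 50 < 60
Round 2 — Alder defaults.
  Hale: +65 → 65 < 70
No further defaults.

Alder, Pike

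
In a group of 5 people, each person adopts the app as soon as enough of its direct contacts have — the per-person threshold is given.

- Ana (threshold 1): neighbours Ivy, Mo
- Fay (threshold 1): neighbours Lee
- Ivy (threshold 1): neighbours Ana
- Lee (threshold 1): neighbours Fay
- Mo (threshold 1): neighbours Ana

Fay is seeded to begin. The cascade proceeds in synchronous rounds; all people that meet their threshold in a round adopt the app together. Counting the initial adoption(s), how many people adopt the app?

2

Round 1 — Fay adopts the app (initial).
Round 2 — checking thresholds:
  Lee: 1 of 1 neighbours ≥ 1, adopts the app.
Round 3 — no new adoptions; cascade stops.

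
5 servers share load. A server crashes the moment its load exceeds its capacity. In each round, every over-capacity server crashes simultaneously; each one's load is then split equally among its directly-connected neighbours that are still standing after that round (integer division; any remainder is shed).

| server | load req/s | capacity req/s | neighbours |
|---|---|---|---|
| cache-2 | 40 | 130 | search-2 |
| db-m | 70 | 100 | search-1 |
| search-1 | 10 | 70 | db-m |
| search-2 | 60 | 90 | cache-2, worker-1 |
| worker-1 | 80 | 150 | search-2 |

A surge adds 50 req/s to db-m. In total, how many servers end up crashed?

Round 1 — db-m at 120 > 100. db-m crashes.
  db-m sheds 120 req/s to search-1: 120 each.
    search-1: 10+120 = 130 > 70
Round 2 — search-1 crashes.
  search-1 sheds 130 req/s: no online neighbours, lost.
No further crashes.

2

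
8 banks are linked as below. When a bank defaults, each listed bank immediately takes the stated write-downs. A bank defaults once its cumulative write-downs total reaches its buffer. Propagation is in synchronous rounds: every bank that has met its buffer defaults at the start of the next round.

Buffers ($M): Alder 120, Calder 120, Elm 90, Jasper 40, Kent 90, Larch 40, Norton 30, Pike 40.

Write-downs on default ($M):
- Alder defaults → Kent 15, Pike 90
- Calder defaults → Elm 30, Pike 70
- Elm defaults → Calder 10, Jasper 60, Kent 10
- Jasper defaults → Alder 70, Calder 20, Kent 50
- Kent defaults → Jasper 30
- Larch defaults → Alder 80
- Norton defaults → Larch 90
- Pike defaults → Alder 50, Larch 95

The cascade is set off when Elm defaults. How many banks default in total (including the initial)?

2

Round 1 — Elm defaults (initial).
  Calder: +10 → 10 < 120
  Jasper: +60 → 60 ≥ 40
  Kent: +10 → 10 < 90
Round 2 — Jasper defaults.
  Alder: +70 → 70 < 120
  Calder: +20 → 30 < 120
  Kent: +50 → 60 < 90
No further defaults.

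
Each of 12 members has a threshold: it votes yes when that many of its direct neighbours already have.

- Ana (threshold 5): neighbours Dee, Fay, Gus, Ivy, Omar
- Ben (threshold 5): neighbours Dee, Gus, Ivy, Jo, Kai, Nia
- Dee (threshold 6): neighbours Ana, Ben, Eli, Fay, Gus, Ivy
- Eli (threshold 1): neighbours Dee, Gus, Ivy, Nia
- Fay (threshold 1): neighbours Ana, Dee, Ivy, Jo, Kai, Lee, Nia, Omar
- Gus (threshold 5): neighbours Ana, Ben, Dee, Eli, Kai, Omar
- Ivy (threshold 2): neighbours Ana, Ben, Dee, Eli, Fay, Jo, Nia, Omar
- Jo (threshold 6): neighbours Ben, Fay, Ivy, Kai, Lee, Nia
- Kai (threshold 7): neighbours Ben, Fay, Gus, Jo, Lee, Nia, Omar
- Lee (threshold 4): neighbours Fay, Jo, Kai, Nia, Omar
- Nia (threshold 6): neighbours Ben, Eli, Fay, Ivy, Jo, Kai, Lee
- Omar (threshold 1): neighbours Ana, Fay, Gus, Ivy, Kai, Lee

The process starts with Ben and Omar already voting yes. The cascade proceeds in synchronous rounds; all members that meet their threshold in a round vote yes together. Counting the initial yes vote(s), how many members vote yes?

5

Round 1 — Ben, Omar vote yes (initial).
Round 2 — checking thresholds:
  Ana: 1 of 5 neighbours < 5, holds.
  Dee: 1 of 6 neighbours < 6, holds.
  Fay: 1 of 8 neighbours ≥ 1, votes yes.
  Gus: 2 of 6 neighbours < 5, holds.
  Ivy: 2 of 8 neighbours ≥ 2, votes yes.
  Jo: 1 of 6 neighbours < 6, holds.
  Kai: 2 of 7 neighbours < 7, holds.
  Lee: 1 of 5 neighbours < 4, holds.
  Nia: 1 of 7 neighbours < 6, holds.
Round 3 — checking thresholds:
  Ana: 3 of 5 neighbours < 5, holds.
  Dee: 3 of 6 neighbours < 6, holds.
  Eli: 1 of 4 neighbours ≥ 1, votes yes.
  Gus: 2 of 6 neighbours < 5, holds.
  Jo: 3 of 6 neighbours < 6, holds.
  Kai: 3 of 7 neighbours < 7, holds.
  Lee: 2 of 5 neighbours < 4, holds.
  Nia: 3 of 7 neighbours < 6, holds.
Round 4 — no new yes votes; cascade stops.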